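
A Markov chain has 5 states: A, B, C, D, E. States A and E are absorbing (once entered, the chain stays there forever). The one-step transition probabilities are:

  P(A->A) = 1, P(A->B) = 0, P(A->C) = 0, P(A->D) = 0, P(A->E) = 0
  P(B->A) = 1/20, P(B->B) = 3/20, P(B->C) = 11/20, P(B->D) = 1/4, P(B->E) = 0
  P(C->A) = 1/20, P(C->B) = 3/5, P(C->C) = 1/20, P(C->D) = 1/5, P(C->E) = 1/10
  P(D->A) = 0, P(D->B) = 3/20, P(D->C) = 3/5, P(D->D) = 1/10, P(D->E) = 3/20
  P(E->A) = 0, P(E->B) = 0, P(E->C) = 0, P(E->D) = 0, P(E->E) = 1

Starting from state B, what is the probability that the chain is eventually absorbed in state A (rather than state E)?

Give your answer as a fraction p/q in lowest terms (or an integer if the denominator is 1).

Let a_i = P(absorbed in A | start in state i).
Boundary conditions: a_A = 1, a_E = 0.
For each transient state i, a_i = sum_j P(i->j) * a_j:
  a_B = 1/20*a_A + 3/20*a_B + 11/20*a_C + 1/4*a_D + 0*a_E
  a_C = 1/20*a_A + 3/5*a_B + 1/20*a_C + 1/5*a_D + 1/10*a_E
  a_D = 0*a_A + 3/20*a_B + 3/5*a_C + 1/10*a_D + 3/20*a_E

Substituting a_A = 1 and a_E = 0, rearrange to (I - Q) a = r where r[i] = P(i -> A):
  [17/20, -11/20, -1/4] . (a_B, a_C, a_D) = 1/20
  [-3/5, 19/20, -1/5] . (a_B, a_C, a_D) = 1/20
  [-3/20, -3/5, 9/10] . (a_B, a_C, a_D) = 0

Solving yields:
  a_B = 184/495
  a_C = 173/495
  a_D = 146/495

Starting state is B, so the absorption probability is a_B = 184/495.

Answer: 184/495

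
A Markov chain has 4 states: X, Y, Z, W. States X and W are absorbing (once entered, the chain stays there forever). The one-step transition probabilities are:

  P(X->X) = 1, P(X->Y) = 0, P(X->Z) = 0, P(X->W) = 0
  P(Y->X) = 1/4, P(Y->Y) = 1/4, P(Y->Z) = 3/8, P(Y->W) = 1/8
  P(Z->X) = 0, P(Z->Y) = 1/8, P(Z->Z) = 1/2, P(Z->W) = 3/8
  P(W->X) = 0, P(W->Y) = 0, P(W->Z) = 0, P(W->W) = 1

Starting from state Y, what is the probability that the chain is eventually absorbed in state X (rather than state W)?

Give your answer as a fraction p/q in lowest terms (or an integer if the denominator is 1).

Answer: 8/21

Derivation:
Let a_i = P(absorbed in X | start in state i).
Boundary conditions: a_X = 1, a_W = 0.
For each transient state i, a_i = sum_j P(i->j) * a_j:
  a_Y = 1/4*a_X + 1/4*a_Y + 3/8*a_Z + 1/8*a_W
  a_Z = 0*a_X + 1/8*a_Y + 1/2*a_Z + 3/8*a_W

Substituting a_X = 1 and a_W = 0, rearrange to (I - Q) a = r where r[i] = P(i -> X):
  [3/4, -3/8] . (a_Y, a_Z) = 1/4
  [-1/8, 1/2] . (a_Y, a_Z) = 0

Solving yields:
  a_Y = 8/21
  a_Z = 2/21

Starting state is Y, so the absorption probability is a_Y = 8/21.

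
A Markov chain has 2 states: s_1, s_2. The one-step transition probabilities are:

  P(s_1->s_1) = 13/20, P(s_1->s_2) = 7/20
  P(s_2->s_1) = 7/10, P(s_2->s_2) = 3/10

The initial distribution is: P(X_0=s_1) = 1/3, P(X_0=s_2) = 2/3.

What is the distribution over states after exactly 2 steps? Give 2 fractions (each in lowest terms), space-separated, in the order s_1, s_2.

Answer: 799/1200 401/1200

Derivation:
Propagating the distribution step by step (d_{t+1} = d_t * P):
d_0 = (s_1=1/3, s_2=2/3)
  d_1[s_1] = 1/3*13/20 + 2/3*7/10 = 41/60
  d_1[s_2] = 1/3*7/20 + 2/3*3/10 = 19/60
d_1 = (s_1=41/60, s_2=19/60)
  d_2[s_1] = 41/60*13/20 + 19/60*7/10 = 799/1200
  d_2[s_2] = 41/60*7/20 + 19/60*3/10 = 401/1200
d_2 = (s_1=799/1200, s_2=401/1200)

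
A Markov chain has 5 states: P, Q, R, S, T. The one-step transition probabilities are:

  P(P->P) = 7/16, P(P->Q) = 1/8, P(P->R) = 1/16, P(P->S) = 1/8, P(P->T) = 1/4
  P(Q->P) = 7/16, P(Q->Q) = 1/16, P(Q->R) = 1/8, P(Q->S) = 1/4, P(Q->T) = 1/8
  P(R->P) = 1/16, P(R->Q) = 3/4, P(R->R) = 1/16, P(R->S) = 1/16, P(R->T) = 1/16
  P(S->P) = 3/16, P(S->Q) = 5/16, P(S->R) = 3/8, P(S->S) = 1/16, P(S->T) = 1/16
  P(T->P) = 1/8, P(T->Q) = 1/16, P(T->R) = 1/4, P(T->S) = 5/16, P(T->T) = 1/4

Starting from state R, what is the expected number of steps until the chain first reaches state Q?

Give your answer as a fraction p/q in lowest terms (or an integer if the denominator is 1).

Answer: 31712/17521

Derivation:
Let h_i = expected steps to first reach Q from state i.
Boundary: h_Q = 0.
First-step equations for the other states:
  h_P = 1 + 7/16*h_P + 1/8*h_Q + 1/16*h_R + 1/8*h_S + 1/4*h_T
  h_R = 1 + 1/16*h_P + 3/4*h_Q + 1/16*h_R + 1/16*h_S + 1/16*h_T
  h_S = 1 + 3/16*h_P + 5/16*h_Q + 3/8*h_R + 1/16*h_S + 1/16*h_T
  h_T = 1 + 1/8*h_P + 1/16*h_Q + 1/4*h_R + 5/16*h_S + 1/4*h_T

Substituting h_Q = 0 and rearranging gives the linear system (I - Q) h = 1:
  [9/16, -1/16, -1/8, -1/4] . (h_P, h_R, h_S, h_T) = 1
  [-1/16, 15/16, -1/16, -1/16] . (h_P, h_R, h_S, h_T) = 1
  [-3/16, -3/8, 15/16, -1/16] . (h_P, h_R, h_S, h_T) = 1
  [-1/8, -1/4, -5/16, 3/4] . (h_P, h_R, h_S, h_T) = 1

Solving yields:
  h_P = 76240/17521
  h_R = 31712/17521
  h_S = 51152/17521
  h_T = 67952/17521

Starting state is R, so the expected hitting time is h_R = 31712/17521.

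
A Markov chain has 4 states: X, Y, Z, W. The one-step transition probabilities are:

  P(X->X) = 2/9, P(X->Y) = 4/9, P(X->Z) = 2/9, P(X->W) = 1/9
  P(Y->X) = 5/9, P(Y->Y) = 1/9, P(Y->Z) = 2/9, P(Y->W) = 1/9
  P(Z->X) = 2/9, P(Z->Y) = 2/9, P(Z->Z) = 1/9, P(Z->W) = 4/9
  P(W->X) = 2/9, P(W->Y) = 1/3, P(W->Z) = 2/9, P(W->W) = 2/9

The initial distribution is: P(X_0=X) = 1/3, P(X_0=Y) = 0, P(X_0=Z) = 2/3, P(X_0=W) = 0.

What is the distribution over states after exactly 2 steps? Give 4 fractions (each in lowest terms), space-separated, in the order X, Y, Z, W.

Answer: 26/81 67/243 50/243 16/81

Derivation:
Propagating the distribution step by step (d_{t+1} = d_t * P):
d_0 = (X=1/3, Y=0, Z=2/3, W=0)
  d_1[X] = 1/3*2/9 + 0*5/9 + 2/3*2/9 + 0*2/9 = 2/9
  d_1[Y] = 1/3*4/9 + 0*1/9 + 2/3*2/9 + 0*1/3 = 8/27
  d_1[Z] = 1/3*2/9 + 0*2/9 + 2/3*1/9 + 0*2/9 = 4/27
  d_1[W] = 1/3*1/9 + 0*1/9 + 2/3*4/9 + 0*2/9 = 1/3
d_1 = (X=2/9, Y=8/27, Z=4/27, W=1/3)
  d_2[X] = 2/9*2/9 + 8/27*5/9 + 4/27*2/9 + 1/3*2/9 = 26/81
  d_2[Y] = 2/9*4/9 + 8/27*1/9 + 4/27*2/9 + 1/3*1/3 = 67/243
  d_2[Z] = 2/9*2/9 + 8/27*2/9 + 4/27*1/9 + 1/3*2/9 = 50/243
  d_2[W] = 2/9*1/9 + 8/27*1/9 + 4/27*4/9 + 1/3*2/9 = 16/81
d_2 = (X=26/81, Y=67/243, Z=50/243, W=16/81)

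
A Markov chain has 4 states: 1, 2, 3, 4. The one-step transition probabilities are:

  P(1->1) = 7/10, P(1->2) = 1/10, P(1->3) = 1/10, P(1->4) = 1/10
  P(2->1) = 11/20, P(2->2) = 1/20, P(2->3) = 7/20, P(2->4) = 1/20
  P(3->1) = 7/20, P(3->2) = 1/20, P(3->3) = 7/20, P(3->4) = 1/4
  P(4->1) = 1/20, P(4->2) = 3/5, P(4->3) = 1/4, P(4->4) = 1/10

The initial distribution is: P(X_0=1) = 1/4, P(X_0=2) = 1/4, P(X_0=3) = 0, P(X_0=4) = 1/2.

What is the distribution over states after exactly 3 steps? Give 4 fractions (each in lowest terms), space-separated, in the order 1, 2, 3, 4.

Propagating the distribution step by step (d_{t+1} = d_t * P):
d_0 = (1=1/4, 2=1/4, 3=0, 4=1/2)
  d_1[1] = 1/4*7/10 + 1/4*11/20 + 0*7/20 + 1/2*1/20 = 27/80
  d_1[2] = 1/4*1/10 + 1/4*1/20 + 0*1/20 + 1/2*3/5 = 27/80
  d_1[3] = 1/4*1/10 + 1/4*7/20 + 0*7/20 + 1/2*1/4 = 19/80
  d_1[4] = 1/4*1/10 + 1/4*1/20 + 0*1/4 + 1/2*1/10 = 7/80
d_1 = (1=27/80, 2=27/80, 3=19/80, 4=7/80)
  d_2[1] = 27/80*7/10 + 27/80*11/20 + 19/80*7/20 + 7/80*1/20 = 163/320
  d_2[2] = 27/80*1/10 + 27/80*1/20 + 19/80*1/20 + 7/80*3/5 = 23/200
  d_2[3] = 27/80*1/10 + 27/80*7/20 + 19/80*7/20 + 7/80*1/4 = 411/1600
  d_2[4] = 27/80*1/10 + 27/80*1/20 + 19/80*1/4 + 7/80*1/10 = 19/160
d_2 = (1=163/320, 2=23/200, 3=411/1600, 4=19/160)
  d_3[1] = 163/320*7/10 + 23/200*11/20 + 411/1600*7/20 + 19/160*1/20 = 16501/32000
  d_3[2] = 163/320*1/10 + 23/200*1/20 + 411/1600*1/20 + 19/160*3/5 = 901/6400
  d_3[3] = 163/320*1/10 + 23/200*7/20 + 411/1600*7/20 + 19/160*1/4 = 1349/6400
  d_3[4] = 163/320*1/10 + 23/200*1/20 + 411/1600*1/4 + 19/160*1/10 = 4249/32000
d_3 = (1=16501/32000, 2=901/6400, 3=1349/6400, 4=4249/32000)

Answer: 16501/32000 901/6400 1349/6400 4249/32000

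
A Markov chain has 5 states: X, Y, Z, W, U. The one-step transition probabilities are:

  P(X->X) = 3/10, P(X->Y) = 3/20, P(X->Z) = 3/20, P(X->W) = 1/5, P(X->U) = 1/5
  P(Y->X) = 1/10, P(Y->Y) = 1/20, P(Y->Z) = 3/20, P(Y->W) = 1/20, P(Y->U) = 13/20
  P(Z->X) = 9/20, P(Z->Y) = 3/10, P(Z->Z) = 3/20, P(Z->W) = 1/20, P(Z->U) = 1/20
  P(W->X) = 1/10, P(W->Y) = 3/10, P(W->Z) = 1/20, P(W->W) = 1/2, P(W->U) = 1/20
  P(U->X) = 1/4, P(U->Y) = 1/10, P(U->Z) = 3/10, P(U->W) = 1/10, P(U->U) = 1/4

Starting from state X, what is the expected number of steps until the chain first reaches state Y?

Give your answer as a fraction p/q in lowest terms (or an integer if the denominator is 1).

Let h_i = expected steps to first reach Y from state i.
Boundary: h_Y = 0.
First-step equations for the other states:
  h_X = 1 + 3/10*h_X + 3/20*h_Y + 3/20*h_Z + 1/5*h_W + 1/5*h_U
  h_Z = 1 + 9/20*h_X + 3/10*h_Y + 3/20*h_Z + 1/20*h_W + 1/20*h_U
  h_W = 1 + 1/10*h_X + 3/10*h_Y + 1/20*h_Z + 1/2*h_W + 1/20*h_U
  h_U = 1 + 1/4*h_X + 1/10*h_Y + 3/10*h_Z + 1/10*h_W + 1/4*h_U

Substituting h_Y = 0 and rearranging gives the linear system (I - Q) h = 1:
  [7/10, -3/20, -1/5, -1/5] . (h_X, h_Z, h_W, h_U) = 1
  [-9/20, 17/20, -1/20, -1/20] . (h_X, h_Z, h_W, h_U) = 1
  [-1/10, -1/20, 1/2, -1/20] . (h_X, h_Z, h_W, h_U) = 1
  [-1/4, -3/10, -1/10, 3/4] . (h_X, h_Z, h_W, h_U) = 1

Solving yields:
  h_X = 103940/20759
  h_Z = 90740/20759
  h_W = 82340/20759
  h_U = 109600/20759

Starting state is X, so the expected hitting time is h_X = 103940/20759.

Answer: 103940/20759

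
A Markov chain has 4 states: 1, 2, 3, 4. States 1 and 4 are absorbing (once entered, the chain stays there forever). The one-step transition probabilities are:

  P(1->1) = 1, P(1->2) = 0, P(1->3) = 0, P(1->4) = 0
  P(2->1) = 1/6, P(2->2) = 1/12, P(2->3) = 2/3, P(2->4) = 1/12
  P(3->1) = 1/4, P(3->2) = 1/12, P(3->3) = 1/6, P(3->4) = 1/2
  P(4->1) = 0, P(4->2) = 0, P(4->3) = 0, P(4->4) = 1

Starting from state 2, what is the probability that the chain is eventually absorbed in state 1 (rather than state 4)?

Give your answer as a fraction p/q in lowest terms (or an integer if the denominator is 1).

Let a_i = P(absorbed in 1 | start in state i).
Boundary conditions: a_1 = 1, a_4 = 0.
For each transient state i, a_i = sum_j P(i->j) * a_j:
  a_2 = 1/6*a_1 + 1/12*a_2 + 2/3*a_3 + 1/12*a_4
  a_3 = 1/4*a_1 + 1/12*a_2 + 1/6*a_3 + 1/2*a_4

Substituting a_1 = 1 and a_4 = 0, rearrange to (I - Q) a = r where r[i] = P(i -> 1):
  [11/12, -2/3] . (a_2, a_3) = 1/6
  [-1/12, 5/6] . (a_2, a_3) = 1/4

Solving yields:
  a_2 = 22/51
  a_3 = 35/102

Starting state is 2, so the absorption probability is a_2 = 22/51.

Answer: 22/51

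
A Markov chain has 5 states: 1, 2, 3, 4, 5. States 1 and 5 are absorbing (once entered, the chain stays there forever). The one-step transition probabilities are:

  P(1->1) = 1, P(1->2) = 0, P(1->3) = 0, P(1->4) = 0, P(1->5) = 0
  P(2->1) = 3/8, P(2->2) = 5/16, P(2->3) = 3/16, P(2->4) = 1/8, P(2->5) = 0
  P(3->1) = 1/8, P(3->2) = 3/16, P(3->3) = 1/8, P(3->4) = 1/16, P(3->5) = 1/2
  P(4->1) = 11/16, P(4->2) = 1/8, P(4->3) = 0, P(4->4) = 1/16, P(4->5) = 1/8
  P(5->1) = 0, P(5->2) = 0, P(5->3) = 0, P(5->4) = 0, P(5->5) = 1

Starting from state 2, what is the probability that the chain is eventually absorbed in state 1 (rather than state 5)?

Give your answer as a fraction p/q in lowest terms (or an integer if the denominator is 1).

Let a_i = P(absorbed in 1 | start in state i).
Boundary conditions: a_1 = 1, a_5 = 0.
For each transient state i, a_i = sum_j P(i->j) * a_j:
  a_2 = 3/8*a_1 + 5/16*a_2 + 3/16*a_3 + 1/8*a_4 + 0*a_5
  a_3 = 1/8*a_1 + 3/16*a_2 + 1/8*a_3 + 1/16*a_4 + 1/2*a_5
  a_4 = 11/16*a_1 + 1/8*a_2 + 0*a_3 + 1/16*a_4 + 1/8*a_5

Substituting a_1 = 1 and a_5 = 0, rearrange to (I - Q) a = r where r[i] = P(i -> 1):
  [11/16, -3/16, -1/8] . (a_2, a_3, a_4) = 3/8
  [-3/16, 7/8, -1/16] . (a_2, a_3, a_4) = 1/8
  [-1/8, 0, 15/16] . (a_2, a_3, a_4) = 11/16

Solving yields:
  a_2 = 1691/2113
  a_3 = 791/2113
  a_4 = 1775/2113

Starting state is 2, so the absorption probability is a_2 = 1691/2113.

Answer: 1691/2113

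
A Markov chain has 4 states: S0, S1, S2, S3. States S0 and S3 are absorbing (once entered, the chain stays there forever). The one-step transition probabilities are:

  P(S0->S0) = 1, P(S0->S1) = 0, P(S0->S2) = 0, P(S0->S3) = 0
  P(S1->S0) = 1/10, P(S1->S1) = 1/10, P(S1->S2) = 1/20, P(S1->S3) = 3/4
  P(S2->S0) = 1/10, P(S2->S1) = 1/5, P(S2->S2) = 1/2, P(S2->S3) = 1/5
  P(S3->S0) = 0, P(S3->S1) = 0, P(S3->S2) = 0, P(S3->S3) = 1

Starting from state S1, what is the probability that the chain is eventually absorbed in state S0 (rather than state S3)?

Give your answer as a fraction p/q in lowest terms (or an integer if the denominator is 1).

Answer: 1/8

Derivation:
Let a_i = P(absorbed in S0 | start in state i).
Boundary conditions: a_S0 = 1, a_S3 = 0.
For each transient state i, a_i = sum_j P(i->j) * a_j:
  a_S1 = 1/10*a_S0 + 1/10*a_S1 + 1/20*a_S2 + 3/4*a_S3
  a_S2 = 1/10*a_S0 + 1/5*a_S1 + 1/2*a_S2 + 1/5*a_S3

Substituting a_S0 = 1 and a_S3 = 0, rearrange to (I - Q) a = r where r[i] = P(i -> S0):
  [9/10, -1/20] . (a_S1, a_S2) = 1/10
  [-1/5, 1/2] . (a_S1, a_S2) = 1/10

Solving yields:
  a_S1 = 1/8
  a_S2 = 1/4

Starting state is S1, so the absorption probability is a_S1 = 1/8.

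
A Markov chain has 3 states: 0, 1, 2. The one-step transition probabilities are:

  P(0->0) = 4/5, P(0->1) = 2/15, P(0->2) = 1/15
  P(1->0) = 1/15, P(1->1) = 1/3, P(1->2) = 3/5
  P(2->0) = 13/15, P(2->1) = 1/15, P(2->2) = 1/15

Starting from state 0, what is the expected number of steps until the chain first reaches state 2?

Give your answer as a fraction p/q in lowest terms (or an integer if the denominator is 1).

Let h_i = expected steps to first reach 2 from state i.
Boundary: h_2 = 0.
First-step equations for the other states:
  h_0 = 1 + 4/5*h_0 + 2/15*h_1 + 1/15*h_2
  h_1 = 1 + 1/15*h_0 + 1/3*h_1 + 3/5*h_2

Substituting h_2 = 0 and rearranging gives the linear system (I - Q) h = 1:
  [1/5, -2/15] . (h_0, h_1) = 1
  [-1/15, 2/3] . (h_0, h_1) = 1

Solving yields:
  h_0 = 45/7
  h_1 = 15/7

Starting state is 0, so the expected hitting time is h_0 = 45/7.

Answer: 45/7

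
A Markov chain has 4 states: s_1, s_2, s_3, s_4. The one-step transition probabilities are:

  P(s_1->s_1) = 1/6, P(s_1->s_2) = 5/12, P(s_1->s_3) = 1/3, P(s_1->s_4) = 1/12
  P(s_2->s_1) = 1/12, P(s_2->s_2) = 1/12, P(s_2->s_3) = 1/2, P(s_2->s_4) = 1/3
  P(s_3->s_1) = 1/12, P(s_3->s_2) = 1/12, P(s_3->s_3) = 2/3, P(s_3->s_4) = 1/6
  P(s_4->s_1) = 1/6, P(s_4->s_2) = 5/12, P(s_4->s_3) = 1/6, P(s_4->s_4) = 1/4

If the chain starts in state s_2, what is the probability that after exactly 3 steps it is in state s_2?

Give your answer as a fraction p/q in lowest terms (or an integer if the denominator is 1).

Answer: 41/216

Derivation:
Computing P^3 by repeated multiplication:
P^1 =
  s_1: [1/6, 5/12, 1/3, 1/12]
  s_2: [1/12, 1/12, 1/2, 1/3]
  s_3: [1/12, 1/12, 2/3, 1/6]
  s_4: [1/6, 5/12, 1/6, 1/4]
P^2 =
  s_1: [5/48, 1/6, 1/2, 11/48]
  s_2: [17/144, 2/9, 11/24, 29/144]
  s_3: [5/48, 1/6, 13/24, 3/16]
  s_4: [17/144, 2/9, 5/12, 35/144]
P^3 =
  s_1: [1/9, 7/36, 47/96, 59/288]
  s_2: [95/864, 41/216, 47/96, 91/432]
  s_3: [31/288, 13/72, 49/96, 29/144]
  s_4: [49/432, 11/54, 15/32, 185/864]

(P^3)[s_2 -> s_2] = 41/216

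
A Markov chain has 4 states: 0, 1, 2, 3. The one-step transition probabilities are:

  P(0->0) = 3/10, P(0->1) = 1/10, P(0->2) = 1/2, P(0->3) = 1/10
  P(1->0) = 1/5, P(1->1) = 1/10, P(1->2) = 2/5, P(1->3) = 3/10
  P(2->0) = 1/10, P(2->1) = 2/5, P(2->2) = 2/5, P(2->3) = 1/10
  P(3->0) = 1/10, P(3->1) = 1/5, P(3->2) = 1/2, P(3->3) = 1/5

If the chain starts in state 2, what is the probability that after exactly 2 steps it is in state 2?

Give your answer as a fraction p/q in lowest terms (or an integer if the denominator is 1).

Computing P^2 by repeated multiplication:
P^1 =
  0: [3/10, 1/10, 1/2, 1/10]
  1: [1/5, 1/10, 2/5, 3/10]
  2: [1/10, 2/5, 2/5, 1/10]
  3: [1/10, 1/5, 1/2, 1/5]
P^2 =
  0: [17/100, 13/50, 11/25, 13/100]
  1: [3/20, 1/4, 9/20, 3/20]
  2: [4/25, 23/100, 21/50, 19/100]
  3: [7/50, 27/100, 43/100, 4/25]

(P^2)[2 -> 2] = 21/50

Answer: 21/50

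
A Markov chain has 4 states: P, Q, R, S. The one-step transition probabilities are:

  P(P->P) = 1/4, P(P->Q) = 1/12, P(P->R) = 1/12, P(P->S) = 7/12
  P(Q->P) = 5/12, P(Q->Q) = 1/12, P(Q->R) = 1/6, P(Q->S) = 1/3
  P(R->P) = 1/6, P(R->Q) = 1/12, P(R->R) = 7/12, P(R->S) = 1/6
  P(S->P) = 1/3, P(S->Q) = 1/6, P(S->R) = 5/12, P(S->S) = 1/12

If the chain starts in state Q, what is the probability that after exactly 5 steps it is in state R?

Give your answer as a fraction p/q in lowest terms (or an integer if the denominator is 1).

Answer: 90047/248832

Derivation:
Computing P^5 by repeated multiplication:
P^1 =
  P: [1/4, 1/12, 1/12, 7/12]
  Q: [5/12, 1/12, 1/6, 1/3]
  R: [1/6, 1/12, 7/12, 1/6]
  S: [1/3, 1/6, 5/12, 1/12]
P^2 =
  P: [11/36, 19/144, 47/144, 17/72]
  Q: [5/18, 1/9, 41/144, 47/144]
  R: [11/48, 7/72, 7/16, 17/72]
  S: [1/4, 13/144, 1/3, 47/144]
P^3 =
  P: [457/1728, 89/864, 581/1728, 8/27]
  Q: [235/864, 191/1728, 11/32, 473/1728]
  R: [431/1728, 89/864, 7/18, 149/576]
  S: [457/1728, 191/1728, 211/576, 149/576]
P^4 =
  P: [5471/20736, 35/324, 155/432, 5585/20736]
  Q: [605/2304, 2201/20736, 7375/20736, 635/2304]
  R: [5315/20736, 725/6912, 3863/10368, 115/432]
  S: [1345/5184, 725/6912, 7505/20736, 473/1728]
P^5 =
  P: [21611/82944, 26321/248832, 22489/62208, 11287/41472]
  Q: [10825/41472, 2939/27648, 90047/248832, 8423/31104]
  R: [2011/7776, 547/5184, 30449/82944, 66877/248832]
  S: [64729/248832, 2201/20736, 30215/82944, 33523/124416]

(P^5)[Q -> R] = 90047/248832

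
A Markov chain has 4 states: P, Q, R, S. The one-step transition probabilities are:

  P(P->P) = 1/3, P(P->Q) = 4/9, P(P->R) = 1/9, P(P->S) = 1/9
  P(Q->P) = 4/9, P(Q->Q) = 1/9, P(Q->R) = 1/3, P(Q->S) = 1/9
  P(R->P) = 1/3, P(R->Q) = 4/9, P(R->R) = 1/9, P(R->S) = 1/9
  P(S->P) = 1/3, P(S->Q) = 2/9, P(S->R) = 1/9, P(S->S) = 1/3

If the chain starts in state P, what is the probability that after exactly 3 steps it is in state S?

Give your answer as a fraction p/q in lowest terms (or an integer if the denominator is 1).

Answer: 103/729

Derivation:
Computing P^3 by repeated multiplication:
P^1 =
  P: [1/3, 4/9, 1/9, 1/9]
  Q: [4/9, 1/9, 1/3, 1/9]
  R: [1/3, 4/9, 1/9, 1/9]
  S: [1/3, 2/9, 1/9, 1/3]
P^2 =
  P: [31/81, 22/81, 17/81, 11/81]
  Q: [28/81, 31/81, 11/81, 11/81]
  R: [31/81, 22/81, 17/81, 11/81]
  S: [29/81, 8/27, 13/81, 5/27]
P^3 =
  P: [265/729, 236/729, 125/729, 103/729]
  Q: [274/729, 209/729, 143/729, 103/729]
  R: [265/729, 236/729, 125/729, 103/729]
  S: [89/243, 74/243, 43/243, 37/243]

(P^3)[P -> S] = 103/729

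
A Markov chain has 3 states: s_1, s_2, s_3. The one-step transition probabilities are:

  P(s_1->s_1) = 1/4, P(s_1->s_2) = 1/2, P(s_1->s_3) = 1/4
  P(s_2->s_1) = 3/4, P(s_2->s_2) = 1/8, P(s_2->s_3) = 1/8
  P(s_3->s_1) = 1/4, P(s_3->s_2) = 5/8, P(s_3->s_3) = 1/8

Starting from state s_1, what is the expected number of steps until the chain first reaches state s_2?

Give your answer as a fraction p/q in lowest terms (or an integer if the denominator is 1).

Let h_i = expected steps to first reach s_2 from state i.
Boundary: h_s_2 = 0.
First-step equations for the other states:
  h_s_1 = 1 + 1/4*h_s_1 + 1/2*h_s_2 + 1/4*h_s_3
  h_s_3 = 1 + 1/4*h_s_1 + 5/8*h_s_2 + 1/8*h_s_3

Substituting h_s_2 = 0 and rearranging gives the linear system (I - Q) h = 1:
  [3/4, -1/4] . (h_s_1, h_s_3) = 1
  [-1/4, 7/8] . (h_s_1, h_s_3) = 1

Solving yields:
  h_s_1 = 36/19
  h_s_3 = 32/19

Starting state is s_1, so the expected hitting time is h_s_1 = 36/19.

Answer: 36/19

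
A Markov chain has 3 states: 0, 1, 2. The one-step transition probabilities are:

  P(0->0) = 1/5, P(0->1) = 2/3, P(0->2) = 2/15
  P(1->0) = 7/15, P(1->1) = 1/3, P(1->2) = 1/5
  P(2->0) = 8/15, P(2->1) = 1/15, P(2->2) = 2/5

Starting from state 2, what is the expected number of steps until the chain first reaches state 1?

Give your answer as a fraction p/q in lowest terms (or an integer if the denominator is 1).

Answer: 75/23

Derivation:
Let h_i = expected steps to first reach 1 from state i.
Boundary: h_1 = 0.
First-step equations for the other states:
  h_0 = 1 + 1/5*h_0 + 2/3*h_1 + 2/15*h_2
  h_2 = 1 + 8/15*h_0 + 1/15*h_1 + 2/5*h_2

Substituting h_1 = 0 and rearranging gives the linear system (I - Q) h = 1:
  [4/5, -2/15] . (h_0, h_2) = 1
  [-8/15, 3/5] . (h_0, h_2) = 1

Solving yields:
  h_0 = 165/92
  h_2 = 75/23

Starting state is 2, so the expected hitting time is h_2 = 75/23.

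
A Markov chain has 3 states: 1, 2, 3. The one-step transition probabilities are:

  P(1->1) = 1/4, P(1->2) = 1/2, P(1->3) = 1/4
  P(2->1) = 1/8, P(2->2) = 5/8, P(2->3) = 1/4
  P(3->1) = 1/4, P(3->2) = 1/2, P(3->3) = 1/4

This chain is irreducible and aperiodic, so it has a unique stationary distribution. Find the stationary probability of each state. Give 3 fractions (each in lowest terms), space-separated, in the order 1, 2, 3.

Answer: 5/28 4/7 1/4

Derivation:
The stationary distribution satisfies pi = pi * P, i.e.:
  pi_1 = 1/4*pi_1 + 1/8*pi_2 + 1/4*pi_3
  pi_2 = 1/2*pi_1 + 5/8*pi_2 + 1/2*pi_3
  pi_3 = 1/4*pi_1 + 1/4*pi_2 + 1/4*pi_3
with normalization: pi_1 + pi_2 + pi_3 = 1.

Using the first 2 balance equations plus normalization, the linear system A*pi = b is:
  [-3/4, 1/8, 1/4] . pi = 0
  [1/2, -3/8, 1/2] . pi = 0
  [1, 1, 1] . pi = 1

Solving yields:
  pi_1 = 5/28
  pi_2 = 4/7
  pi_3 = 1/4

Verification (pi * P):
  5/28*1/4 + 4/7*1/8 + 1/4*1/4 = 5/28 = pi_1  (ok)
  5/28*1/2 + 4/7*5/8 + 1/4*1/2 = 4/7 = pi_2  (ok)
  5/28*1/4 + 4/7*1/4 + 1/4*1/4 = 1/4 = pi_3  (ok)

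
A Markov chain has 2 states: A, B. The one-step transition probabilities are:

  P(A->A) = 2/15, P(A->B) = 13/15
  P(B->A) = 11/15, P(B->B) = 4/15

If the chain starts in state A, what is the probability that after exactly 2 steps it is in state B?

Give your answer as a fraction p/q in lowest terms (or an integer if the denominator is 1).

Computing P^2 by repeated multiplication:
P^1 =
  A: [2/15, 13/15]
  B: [11/15, 4/15]
P^2 =
  A: [49/75, 26/75]
  B: [22/75, 53/75]

(P^2)[A -> B] = 26/75

Answer: 26/75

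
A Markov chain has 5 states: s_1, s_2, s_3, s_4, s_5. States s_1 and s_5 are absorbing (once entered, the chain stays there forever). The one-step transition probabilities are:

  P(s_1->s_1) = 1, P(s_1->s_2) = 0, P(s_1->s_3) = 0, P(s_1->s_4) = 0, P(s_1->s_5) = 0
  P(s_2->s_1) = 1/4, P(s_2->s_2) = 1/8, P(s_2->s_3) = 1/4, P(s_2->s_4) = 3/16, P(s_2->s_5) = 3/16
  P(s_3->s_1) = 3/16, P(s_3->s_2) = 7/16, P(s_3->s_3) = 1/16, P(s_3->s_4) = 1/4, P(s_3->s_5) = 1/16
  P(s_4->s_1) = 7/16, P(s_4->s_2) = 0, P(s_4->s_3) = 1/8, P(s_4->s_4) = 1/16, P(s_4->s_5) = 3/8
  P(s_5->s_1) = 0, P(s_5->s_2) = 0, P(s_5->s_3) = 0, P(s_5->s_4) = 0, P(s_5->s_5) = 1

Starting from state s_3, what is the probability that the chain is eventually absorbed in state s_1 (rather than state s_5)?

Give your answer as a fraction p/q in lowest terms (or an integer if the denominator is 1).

Let a_i = P(absorbed in s_1 | start in state i).
Boundary conditions: a_s_1 = 1, a_s_5 = 0.
For each transient state i, a_i = sum_j P(i->j) * a_j:
  a_s_2 = 1/4*a_s_1 + 1/8*a_s_2 + 1/4*a_s_3 + 3/16*a_s_4 + 3/16*a_s_5
  a_s_3 = 3/16*a_s_1 + 7/16*a_s_2 + 1/16*a_s_3 + 1/4*a_s_4 + 1/16*a_s_5
  a_s_4 = 7/16*a_s_1 + 0*a_s_2 + 1/8*a_s_3 + 1/16*a_s_4 + 3/8*a_s_5

Substituting a_s_1 = 1 and a_s_5 = 0, rearrange to (I - Q) a = r where r[i] = P(i -> s_1):
  [7/8, -1/4, -3/16] . (a_s_2, a_s_3, a_s_4) = 1/4
  [-7/16, 15/16, -1/4] . (a_s_2, a_s_3, a_s_4) = 3/16
  [0, -1/8, 15/16] . (a_s_2, a_s_3, a_s_4) = 7/16

Solving yields:
  a_s_2 = 1493/2576
  a_s_3 = 227/368
  a_s_4 = 101/184

Starting state is s_3, so the absorption probability is a_s_3 = 227/368.

Answer: 227/368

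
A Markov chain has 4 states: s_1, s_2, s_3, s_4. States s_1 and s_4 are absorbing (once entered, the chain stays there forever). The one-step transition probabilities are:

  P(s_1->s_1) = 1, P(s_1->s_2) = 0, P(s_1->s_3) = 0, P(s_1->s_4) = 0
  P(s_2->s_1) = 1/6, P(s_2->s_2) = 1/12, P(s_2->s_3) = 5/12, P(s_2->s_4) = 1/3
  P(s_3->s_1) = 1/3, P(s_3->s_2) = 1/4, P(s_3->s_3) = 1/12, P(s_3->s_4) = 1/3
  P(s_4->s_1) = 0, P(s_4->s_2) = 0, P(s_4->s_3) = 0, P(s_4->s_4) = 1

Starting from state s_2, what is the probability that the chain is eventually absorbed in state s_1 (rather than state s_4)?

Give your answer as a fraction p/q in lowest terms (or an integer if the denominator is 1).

Let a_i = P(absorbed in s_1 | start in state i).
Boundary conditions: a_s_1 = 1, a_s_4 = 0.
For each transient state i, a_i = sum_j P(i->j) * a_j:
  a_s_2 = 1/6*a_s_1 + 1/12*a_s_2 + 5/12*a_s_3 + 1/3*a_s_4
  a_s_3 = 1/3*a_s_1 + 1/4*a_s_2 + 1/12*a_s_3 + 1/3*a_s_4

Substituting a_s_1 = 1 and a_s_4 = 0, rearrange to (I - Q) a = r where r[i] = P(i -> s_1):
  [11/12, -5/12] . (a_s_2, a_s_3) = 1/6
  [-1/4, 11/12] . (a_s_2, a_s_3) = 1/3

Solving yields:
  a_s_2 = 21/53
  a_s_3 = 25/53

Starting state is s_2, so the absorption probability is a_s_2 = 21/53.

Answer: 21/53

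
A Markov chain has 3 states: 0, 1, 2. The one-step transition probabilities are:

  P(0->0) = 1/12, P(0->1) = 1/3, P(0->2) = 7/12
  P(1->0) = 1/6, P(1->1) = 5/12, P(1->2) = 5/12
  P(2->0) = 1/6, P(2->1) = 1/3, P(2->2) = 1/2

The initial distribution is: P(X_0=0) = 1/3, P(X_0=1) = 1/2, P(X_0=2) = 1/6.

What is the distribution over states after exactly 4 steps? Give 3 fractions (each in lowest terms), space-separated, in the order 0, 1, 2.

Propagating the distribution step by step (d_{t+1} = d_t * P):
d_0 = (0=1/3, 1=1/2, 2=1/6)
  d_1[0] = 1/3*1/12 + 1/2*1/6 + 1/6*1/6 = 5/36
  d_1[1] = 1/3*1/3 + 1/2*5/12 + 1/6*1/3 = 3/8
  d_1[2] = 1/3*7/12 + 1/2*5/12 + 1/6*1/2 = 35/72
d_1 = (0=5/36, 1=3/8, 2=35/72)
  d_2[0] = 5/36*1/12 + 3/8*1/6 + 35/72*1/6 = 67/432
  d_2[1] = 5/36*1/3 + 3/8*5/12 + 35/72*1/3 = 35/96
  d_2[2] = 5/36*7/12 + 3/8*5/12 + 35/72*1/2 = 415/864
d_2 = (0=67/432, 1=35/96, 2=415/864)
  d_3[0] = 67/432*1/12 + 35/96*1/6 + 415/864*1/6 = 797/5184
  d_3[1] = 67/432*1/3 + 35/96*5/12 + 415/864*1/3 = 419/1152
  d_3[2] = 67/432*7/12 + 35/96*5/12 + 415/864*1/2 = 5003/10368
d_3 = (0=797/5184, 1=419/1152, 2=5003/10368)
  d_4[0] = 797/5184*1/12 + 419/1152*1/6 + 5003/10368*1/6 = 9571/62208
  d_4[1] = 797/5184*1/3 + 419/1152*5/12 + 5003/10368*1/3 = 5027/13824
  d_4[2] = 797/5184*7/12 + 419/1152*5/12 + 5003/10368*1/2 = 60031/124416
d_4 = (0=9571/62208, 1=5027/13824, 2=60031/124416)

Answer: 9571/62208 5027/13824 60031/124416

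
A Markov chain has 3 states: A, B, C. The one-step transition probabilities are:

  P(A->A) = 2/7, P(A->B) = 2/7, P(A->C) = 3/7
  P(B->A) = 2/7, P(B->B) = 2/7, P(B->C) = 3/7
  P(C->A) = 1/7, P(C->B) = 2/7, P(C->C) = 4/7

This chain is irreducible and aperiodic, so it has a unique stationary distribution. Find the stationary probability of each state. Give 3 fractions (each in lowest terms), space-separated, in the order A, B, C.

The stationary distribution satisfies pi = pi * P, i.e.:
  pi_A = 2/7*pi_A + 2/7*pi_B + 1/7*pi_C
  pi_B = 2/7*pi_A + 2/7*pi_B + 2/7*pi_C
  pi_C = 3/7*pi_A + 3/7*pi_B + 4/7*pi_C
with normalization: pi_A + pi_B + pi_C = 1.

Using the first 2 balance equations plus normalization, the linear system A*pi = b is:
  [-5/7, 2/7, 1/7] . pi = 0
  [2/7, -5/7, 2/7] . pi = 0
  [1, 1, 1] . pi = 1

Solving yields:
  pi_A = 3/14
  pi_B = 2/7
  pi_C = 1/2

Verification (pi * P):
  3/14*2/7 + 2/7*2/7 + 1/2*1/7 = 3/14 = pi_A  (ok)
  3/14*2/7 + 2/7*2/7 + 1/2*2/7 = 2/7 = pi_B  (ok)
  3/14*3/7 + 2/7*3/7 + 1/2*4/7 = 1/2 = pi_C  (ok)

Answer: 3/14 2/7 1/2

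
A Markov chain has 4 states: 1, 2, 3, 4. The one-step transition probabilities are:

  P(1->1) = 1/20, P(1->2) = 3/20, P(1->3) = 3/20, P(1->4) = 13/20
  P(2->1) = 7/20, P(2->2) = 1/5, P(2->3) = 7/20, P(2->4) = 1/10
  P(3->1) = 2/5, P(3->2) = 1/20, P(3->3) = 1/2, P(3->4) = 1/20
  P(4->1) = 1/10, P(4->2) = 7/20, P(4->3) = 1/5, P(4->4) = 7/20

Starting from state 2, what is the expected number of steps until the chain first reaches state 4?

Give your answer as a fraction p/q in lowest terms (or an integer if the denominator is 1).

Answer: 2230/531

Derivation:
Let h_i = expected steps to first reach 4 from state i.
Boundary: h_4 = 0.
First-step equations for the other states:
  h_1 = 1 + 1/20*h_1 + 3/20*h_2 + 3/20*h_3 + 13/20*h_4
  h_2 = 1 + 7/20*h_1 + 1/5*h_2 + 7/20*h_3 + 1/10*h_4
  h_3 = 1 + 2/5*h_1 + 1/20*h_2 + 1/2*h_3 + 1/20*h_4

Substituting h_4 = 0 and rearranging gives the linear system (I - Q) h = 1:
  [19/20, -3/20, -3/20] . (h_1, h_2, h_3) = 1
  [-7/20, 4/5, -7/20] . (h_1, h_2, h_3) = 1
  [-2/5, -1/20, 1/2] . (h_1, h_2, h_3) = 1

Solving yields:
  h_1 = 425/177
  h_2 = 2230/531
  h_3 = 2305/531

Starting state is 2, so the expected hitting time is h_2 = 2230/531.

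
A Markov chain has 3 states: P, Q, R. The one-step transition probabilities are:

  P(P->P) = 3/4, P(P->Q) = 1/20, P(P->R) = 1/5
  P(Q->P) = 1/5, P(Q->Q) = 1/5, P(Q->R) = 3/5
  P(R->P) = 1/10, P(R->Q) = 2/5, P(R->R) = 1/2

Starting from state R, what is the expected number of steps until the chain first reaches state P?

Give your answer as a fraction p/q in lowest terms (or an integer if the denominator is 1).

Let h_i = expected steps to first reach P from state i.
Boundary: h_P = 0.
First-step equations for the other states:
  h_Q = 1 + 1/5*h_P + 1/5*h_Q + 3/5*h_R
  h_R = 1 + 1/10*h_P + 2/5*h_Q + 1/2*h_R

Substituting h_P = 0 and rearranging gives the linear system (I - Q) h = 1:
  [4/5, -3/5] . (h_Q, h_R) = 1
  [-2/5, 1/2] . (h_Q, h_R) = 1

Solving yields:
  h_Q = 55/8
  h_R = 15/2

Starting state is R, so the expected hitting time is h_R = 15/2.

Answer: 15/2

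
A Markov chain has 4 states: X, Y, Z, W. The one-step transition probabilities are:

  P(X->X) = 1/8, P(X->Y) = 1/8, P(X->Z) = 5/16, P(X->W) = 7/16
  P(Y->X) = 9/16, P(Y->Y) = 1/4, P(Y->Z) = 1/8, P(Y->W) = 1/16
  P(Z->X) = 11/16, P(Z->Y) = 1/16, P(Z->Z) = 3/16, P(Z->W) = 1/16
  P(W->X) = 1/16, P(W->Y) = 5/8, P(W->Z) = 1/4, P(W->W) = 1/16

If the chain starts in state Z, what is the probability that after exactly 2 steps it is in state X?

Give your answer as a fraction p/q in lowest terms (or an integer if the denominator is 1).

Computing P^2 by repeated multiplication:
P^1 =
  X: [1/8, 1/8, 5/16, 7/16]
  Y: [9/16, 1/4, 1/8, 1/16]
  Z: [11/16, 1/16, 3/16, 1/16]
  W: [1/16, 5/8, 1/4, 1/16]
P^2 =
  X: [21/64, 87/256, 57/256, 7/64]
  Y: [77/256, 23/128, 63/256, 35/128]
  Z: [65/256, 39/256, 35/128, 41/128]
  W: [137/256, 7/32, 41/256, 11/128]

(P^2)[Z -> X] = 65/256

Answer: 65/256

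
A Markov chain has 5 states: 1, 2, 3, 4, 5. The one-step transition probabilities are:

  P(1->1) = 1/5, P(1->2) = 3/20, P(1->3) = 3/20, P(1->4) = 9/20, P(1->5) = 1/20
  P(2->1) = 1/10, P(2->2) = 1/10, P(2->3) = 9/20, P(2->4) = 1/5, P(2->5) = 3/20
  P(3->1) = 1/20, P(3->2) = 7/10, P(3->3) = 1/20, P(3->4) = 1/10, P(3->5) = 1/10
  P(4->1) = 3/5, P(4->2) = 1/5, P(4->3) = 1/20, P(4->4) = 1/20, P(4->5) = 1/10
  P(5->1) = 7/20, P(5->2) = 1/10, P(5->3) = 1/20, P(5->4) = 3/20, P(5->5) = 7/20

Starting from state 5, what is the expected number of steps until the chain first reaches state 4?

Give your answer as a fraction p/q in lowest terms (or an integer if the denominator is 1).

Let h_i = expected steps to first reach 4 from state i.
Boundary: h_4 = 0.
First-step equations for the other states:
  h_1 = 1 + 1/5*h_1 + 3/20*h_2 + 3/20*h_3 + 9/20*h_4 + 1/20*h_5
  h_2 = 1 + 1/10*h_1 + 1/10*h_2 + 9/20*h_3 + 1/5*h_4 + 3/20*h_5
  h_3 = 1 + 1/20*h_1 + 7/10*h_2 + 1/20*h_3 + 1/10*h_4 + 1/10*h_5
  h_5 = 1 + 7/20*h_1 + 1/10*h_2 + 1/20*h_3 + 3/20*h_4 + 7/20*h_5

Substituting h_4 = 0 and rearranging gives the linear system (I - Q) h = 1:
  [4/5, -3/20, -3/20, -1/20] . (h_1, h_2, h_3, h_5) = 1
  [-1/10, 9/10, -9/20, -3/20] . (h_1, h_2, h_3, h_5) = 1
  [-1/20, -7/10, 19/20, -1/10] . (h_1, h_2, h_3, h_5) = 1
  [-7/20, -1/10, -1/20, 13/20] . (h_1, h_2, h_3, h_5) = 1

Solving yields:
  h_1 = 22720/6557
  h_2 = 32360/6557
  h_3 = 35100/6557
  h_5 = 30000/6557

Starting state is 5, so the expected hitting time is h_5 = 30000/6557.

Answer: 30000/6557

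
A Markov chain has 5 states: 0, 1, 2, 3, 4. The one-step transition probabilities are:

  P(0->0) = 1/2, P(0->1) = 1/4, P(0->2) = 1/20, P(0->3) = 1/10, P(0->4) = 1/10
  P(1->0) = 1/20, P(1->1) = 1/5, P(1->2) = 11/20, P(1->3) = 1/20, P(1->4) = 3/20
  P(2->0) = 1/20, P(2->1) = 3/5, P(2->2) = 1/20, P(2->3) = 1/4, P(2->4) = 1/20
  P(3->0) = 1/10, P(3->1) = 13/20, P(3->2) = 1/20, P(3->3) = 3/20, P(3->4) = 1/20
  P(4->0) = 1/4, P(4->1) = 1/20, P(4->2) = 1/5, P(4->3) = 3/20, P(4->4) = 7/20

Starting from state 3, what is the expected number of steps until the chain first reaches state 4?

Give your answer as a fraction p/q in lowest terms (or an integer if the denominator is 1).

Answer: 7600/733

Derivation:
Let h_i = expected steps to first reach 4 from state i.
Boundary: h_4 = 0.
First-step equations for the other states:
  h_0 = 1 + 1/2*h_0 + 1/4*h_1 + 1/20*h_2 + 1/10*h_3 + 1/10*h_4
  h_1 = 1 + 1/20*h_0 + 1/5*h_1 + 11/20*h_2 + 1/20*h_3 + 3/20*h_4
  h_2 = 1 + 1/20*h_0 + 3/5*h_1 + 1/20*h_2 + 1/4*h_3 + 1/20*h_4
  h_3 = 1 + 1/10*h_0 + 13/20*h_1 + 1/20*h_2 + 3/20*h_3 + 1/20*h_4

Substituting h_4 = 0 and rearranging gives the linear system (I - Q) h = 1:
  [1/2, -1/4, -1/20, -1/10] . (h_0, h_1, h_2, h_3) = 1
  [-1/20, 4/5, -11/20, -1/20] . (h_0, h_1, h_2, h_3) = 1
  [-1/20, -3/5, 19/20, -1/4] . (h_0, h_1, h_2, h_3) = 1
  [-1/10, -13/20, -1/20, 17/20] . (h_0, h_1, h_2, h_3) = 1

Solving yields:
  h_0 = 7300/733
  h_1 = 7100/733
  h_2 = 7640/733
  h_3 = 7600/733

Starting state is 3, so the expected hitting time is h_3 = 7600/733.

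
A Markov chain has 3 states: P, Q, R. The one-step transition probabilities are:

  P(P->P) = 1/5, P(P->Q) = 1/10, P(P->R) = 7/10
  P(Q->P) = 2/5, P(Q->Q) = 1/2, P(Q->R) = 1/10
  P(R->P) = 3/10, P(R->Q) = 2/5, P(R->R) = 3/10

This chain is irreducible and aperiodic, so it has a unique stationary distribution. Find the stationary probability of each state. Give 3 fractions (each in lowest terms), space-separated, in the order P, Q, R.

The stationary distribution satisfies pi = pi * P, i.e.:
  pi_P = 1/5*pi_P + 2/5*pi_Q + 3/10*pi_R
  pi_Q = 1/10*pi_P + 1/2*pi_Q + 2/5*pi_R
  pi_R = 7/10*pi_P + 1/10*pi_Q + 3/10*pi_R
with normalization: pi_P + pi_Q + pi_R = 1.

Using the first 2 balance equations plus normalization, the linear system A*pi = b is:
  [-4/5, 2/5, 3/10] . pi = 0
  [1/10, -1/2, 2/5] . pi = 0
  [1, 1, 1] . pi = 1

Solving yields:
  pi_P = 31/102
  pi_Q = 35/102
  pi_R = 6/17

Verification (pi * P):
  31/102*1/5 + 35/102*2/5 + 6/17*3/10 = 31/102 = pi_P  (ok)
  31/102*1/10 + 35/102*1/2 + 6/17*2/5 = 35/102 = pi_Q  (ok)
  31/102*7/10 + 35/102*1/10 + 6/17*3/10 = 6/17 = pi_R  (ok)

Answer: 31/102 35/102 6/17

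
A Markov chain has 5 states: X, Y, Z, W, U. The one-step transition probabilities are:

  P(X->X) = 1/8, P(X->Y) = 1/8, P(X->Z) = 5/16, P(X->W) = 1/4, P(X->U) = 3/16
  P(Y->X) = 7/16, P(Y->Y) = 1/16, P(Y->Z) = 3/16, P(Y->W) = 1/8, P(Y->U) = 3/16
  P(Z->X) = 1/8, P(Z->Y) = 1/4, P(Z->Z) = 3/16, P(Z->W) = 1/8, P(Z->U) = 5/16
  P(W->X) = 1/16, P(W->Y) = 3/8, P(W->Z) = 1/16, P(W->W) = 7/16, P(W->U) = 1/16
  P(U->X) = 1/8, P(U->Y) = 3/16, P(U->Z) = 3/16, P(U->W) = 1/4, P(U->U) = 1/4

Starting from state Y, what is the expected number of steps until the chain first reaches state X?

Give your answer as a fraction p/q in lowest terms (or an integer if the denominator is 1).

Let h_i = expected steps to first reach X from state i.
Boundary: h_X = 0.
First-step equations for the other states:
  h_Y = 1 + 7/16*h_X + 1/16*h_Y + 3/16*h_Z + 1/8*h_W + 3/16*h_U
  h_Z = 1 + 1/8*h_X + 1/4*h_Y + 3/16*h_Z + 1/8*h_W + 5/16*h_U
  h_W = 1 + 1/16*h_X + 3/8*h_Y + 1/16*h_Z + 7/16*h_W + 1/16*h_U
  h_U = 1 + 1/8*h_X + 3/16*h_Y + 3/16*h_Z + 1/4*h_W + 1/4*h_U

Substituting h_X = 0 and rearranging gives the linear system (I - Q) h = 1:
  [15/16, -3/16, -1/8, -3/16] . (h_Y, h_Z, h_W, h_U) = 1
  [-1/4, 13/16, -1/8, -5/16] . (h_Y, h_Z, h_W, h_U) = 1
  [-3/8, -1/16, 9/16, -1/16] . (h_Y, h_Z, h_W, h_U) = 1
  [-3/16, -3/16, -1/4, 3/4] . (h_Y, h_Z, h_W, h_U) = 1

Solving yields:
  h_Y = 14464/3557
  h_Z = 59056/10671
  h_W = 20384/3557
  h_U = 60224/10671

Starting state is Y, so the expected hitting time is h_Y = 14464/3557.

Answer: 14464/3557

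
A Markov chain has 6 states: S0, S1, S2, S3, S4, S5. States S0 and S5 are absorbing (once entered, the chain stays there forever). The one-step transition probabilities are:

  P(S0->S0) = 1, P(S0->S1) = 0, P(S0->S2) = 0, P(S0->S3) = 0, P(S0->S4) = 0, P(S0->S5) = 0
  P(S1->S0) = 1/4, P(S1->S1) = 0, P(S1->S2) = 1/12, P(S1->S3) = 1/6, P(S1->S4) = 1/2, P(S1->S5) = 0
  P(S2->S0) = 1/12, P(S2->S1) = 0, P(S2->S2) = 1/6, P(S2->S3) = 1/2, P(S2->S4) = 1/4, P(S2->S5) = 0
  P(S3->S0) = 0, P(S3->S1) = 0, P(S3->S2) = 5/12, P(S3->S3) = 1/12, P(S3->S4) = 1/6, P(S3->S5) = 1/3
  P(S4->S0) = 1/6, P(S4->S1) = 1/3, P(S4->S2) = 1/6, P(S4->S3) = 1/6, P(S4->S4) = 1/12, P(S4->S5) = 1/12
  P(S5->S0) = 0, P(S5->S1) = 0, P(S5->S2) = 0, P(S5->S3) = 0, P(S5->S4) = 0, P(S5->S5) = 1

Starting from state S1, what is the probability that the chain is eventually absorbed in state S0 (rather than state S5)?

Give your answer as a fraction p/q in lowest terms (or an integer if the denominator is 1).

Let a_i = P(absorbed in S0 | start in state i).
Boundary conditions: a_S0 = 1, a_S5 = 0.
For each transient state i, a_i = sum_j P(i->j) * a_j:
  a_S1 = 1/4*a_S0 + 0*a_S1 + 1/12*a_S2 + 1/6*a_S3 + 1/2*a_S4 + 0*a_S5
  a_S2 = 1/12*a_S0 + 0*a_S1 + 1/6*a_S2 + 1/2*a_S3 + 1/4*a_S4 + 0*a_S5
  a_S3 = 0*a_S0 + 0*a_S1 + 5/12*a_S2 + 1/12*a_S3 + 1/6*a_S4 + 1/3*a_S5
  a_S4 = 1/6*a_S0 + 1/3*a_S1 + 1/6*a_S2 + 1/6*a_S3 + 1/12*a_S4 + 1/12*a_S5

Substituting a_S0 = 1 and a_S5 = 0, rearrange to (I - Q) a = r where r[i] = P(i -> S0):
  [1, -1/12, -1/6, -1/2] . (a_S1, a_S2, a_S3, a_S4) = 1/4
  [0, 5/6, -1/2, -1/4] . (a_S1, a_S2, a_S3, a_S4) = 1/12
  [0, -5/12, 11/12, -1/6] . (a_S1, a_S2, a_S3, a_S4) = 0
  [-1/3, -1/6, -1/6, 11/12] . (a_S1, a_S2, a_S3, a_S4) = 1/6

Solving yields:
  a_S1 = 3777/6260
  a_S2 = 686/1565
  a_S3 = 464/1565
  a_S4 = 837/1565

Starting state is S1, so the absorption probability is a_S1 = 3777/6260.

Answer: 3777/6260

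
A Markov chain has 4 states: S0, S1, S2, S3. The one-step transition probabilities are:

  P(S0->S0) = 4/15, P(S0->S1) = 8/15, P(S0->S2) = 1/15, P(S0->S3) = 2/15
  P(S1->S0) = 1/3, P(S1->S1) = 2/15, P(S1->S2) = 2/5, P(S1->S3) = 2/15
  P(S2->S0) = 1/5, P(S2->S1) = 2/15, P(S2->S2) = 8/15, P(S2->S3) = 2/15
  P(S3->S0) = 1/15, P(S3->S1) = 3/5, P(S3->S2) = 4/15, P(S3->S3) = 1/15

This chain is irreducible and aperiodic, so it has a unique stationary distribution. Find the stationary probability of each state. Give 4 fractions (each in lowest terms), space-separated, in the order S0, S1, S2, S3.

Answer: 47/198 227/792 139/396 1/8

Derivation:
The stationary distribution satisfies pi = pi * P, i.e.:
  pi_S0 = 4/15*pi_S0 + 1/3*pi_S1 + 1/5*pi_S2 + 1/15*pi_S3
  pi_S1 = 8/15*pi_S0 + 2/15*pi_S1 + 2/15*pi_S2 + 3/5*pi_S3
  pi_S2 = 1/15*pi_S0 + 2/5*pi_S1 + 8/15*pi_S2 + 4/15*pi_S3
  pi_S3 = 2/15*pi_S0 + 2/15*pi_S1 + 2/15*pi_S2 + 1/15*pi_S3
with normalization: pi_S0 + pi_S1 + pi_S2 + pi_S3 = 1.

Using the first 3 balance equations plus normalization, the linear system A*pi = b is:
  [-11/15, 1/3, 1/5, 1/15] . pi = 0
  [8/15, -13/15, 2/15, 3/5] . pi = 0
  [1/15, 2/5, -7/15, 4/15] . pi = 0
  [1, 1, 1, 1] . pi = 1

Solving yields:
  pi_S0 = 47/198
  pi_S1 = 227/792
  pi_S2 = 139/396
  pi_S3 = 1/8

Verification (pi * P):
  47/198*4/15 + 227/792*1/3 + 139/396*1/5 + 1/8*1/15 = 47/198 = pi_S0  (ok)
  47/198*8/15 + 227/792*2/15 + 139/396*2/15 + 1/8*3/5 = 227/792 = pi_S1  (ok)
  47/198*1/15 + 227/792*2/5 + 139/396*8/15 + 1/8*4/15 = 139/396 = pi_S2  (ok)
  47/198*2/15 + 227/792*2/15 + 139/396*2/15 + 1/8*1/15 = 1/8 = pi_S3  (ok)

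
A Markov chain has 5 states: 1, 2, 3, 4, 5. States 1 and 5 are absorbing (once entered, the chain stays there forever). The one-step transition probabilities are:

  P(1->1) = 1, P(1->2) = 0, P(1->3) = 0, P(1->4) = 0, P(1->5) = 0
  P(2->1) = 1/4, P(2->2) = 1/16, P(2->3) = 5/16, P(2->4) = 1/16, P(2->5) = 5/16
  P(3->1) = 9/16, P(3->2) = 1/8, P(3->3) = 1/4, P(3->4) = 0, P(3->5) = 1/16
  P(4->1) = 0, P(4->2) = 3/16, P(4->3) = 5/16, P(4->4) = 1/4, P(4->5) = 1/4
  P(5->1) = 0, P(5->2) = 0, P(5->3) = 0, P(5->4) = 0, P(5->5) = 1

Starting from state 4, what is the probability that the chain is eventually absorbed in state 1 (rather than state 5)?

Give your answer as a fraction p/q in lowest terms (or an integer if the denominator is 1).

Let a_i = P(absorbed in 1 | start in state i).
Boundary conditions: a_1 = 1, a_5 = 0.
For each transient state i, a_i = sum_j P(i->j) * a_j:
  a_2 = 1/4*a_1 + 1/16*a_2 + 5/16*a_3 + 1/16*a_4 + 5/16*a_5
  a_3 = 9/16*a_1 + 1/8*a_2 + 1/4*a_3 + 0*a_4 + 1/16*a_5
  a_4 = 0*a_1 + 3/16*a_2 + 5/16*a_3 + 1/4*a_4 + 1/4*a_5

Substituting a_1 = 1 and a_5 = 0, rearrange to (I - Q) a = r where r[i] = P(i -> 1):
  [15/16, -5/16, -1/16] . (a_2, a_3, a_4) = 1/4
  [-1/8, 3/4, 0] . (a_2, a_3, a_4) = 9/16
  [-3/16, -5/16, 3/4] . (a_2, a_3, a_4) = 0

Solving yields:
  a_2 = 1161/1994
  a_3 = 1689/1994
  a_4 = 497/997

Starting state is 4, so the absorption probability is a_4 = 497/997.

Answer: 497/997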